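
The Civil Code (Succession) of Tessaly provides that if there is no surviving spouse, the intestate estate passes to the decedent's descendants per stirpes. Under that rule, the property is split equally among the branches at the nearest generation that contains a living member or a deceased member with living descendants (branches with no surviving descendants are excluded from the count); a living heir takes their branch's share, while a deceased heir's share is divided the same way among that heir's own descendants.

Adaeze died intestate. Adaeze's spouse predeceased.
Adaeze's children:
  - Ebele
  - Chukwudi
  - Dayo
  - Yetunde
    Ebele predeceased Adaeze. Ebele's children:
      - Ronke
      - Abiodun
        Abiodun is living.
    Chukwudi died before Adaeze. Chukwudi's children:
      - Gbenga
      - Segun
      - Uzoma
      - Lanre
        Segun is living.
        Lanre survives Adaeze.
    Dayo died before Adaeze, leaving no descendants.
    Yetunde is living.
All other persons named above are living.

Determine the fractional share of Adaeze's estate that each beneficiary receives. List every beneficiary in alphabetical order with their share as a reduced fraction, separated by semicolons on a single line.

Abiodun 1/6; Gbenga 1/12; Lanre 1/12; Ronke 1/6; Segun 1/12; Uzoma 1/12; Yetunde 1/3

There is no surviving spouse, so the entire estate passes to Adaeze's descendants per stirpes.
Dayo left no surviving issue, so that branch lapses and is disregarded.
The estate is divided into 3 equal shares of 1/3 among Ebele, Chukwudi, Yetunde.
Ebele predeceased; the 1/3 allotted to Ebele's branch passes to Ebele's issue by representation.
The 1/3 is divided into 2 equal shares of 1/6 among Ronke, Abiodun.
Ronke is living and takes 1/6.
Abiodun is living and takes 1/6.
Chukwudi predeceased; the 1/3 allotted to Chukwudi's branch passes to Chukwudi's issue by representation.
The 1/3 is divided into 4 equal shares of 1/12 among Gbenga, Segun, Uzoma, Lanre.
Gbenga is living and takes 1/12.
Segun is living and takes 1/12.
Uzoma is living and takes 1/12.
Lanre is living and takes 1/12.
Yetunde is living and takes 1/3.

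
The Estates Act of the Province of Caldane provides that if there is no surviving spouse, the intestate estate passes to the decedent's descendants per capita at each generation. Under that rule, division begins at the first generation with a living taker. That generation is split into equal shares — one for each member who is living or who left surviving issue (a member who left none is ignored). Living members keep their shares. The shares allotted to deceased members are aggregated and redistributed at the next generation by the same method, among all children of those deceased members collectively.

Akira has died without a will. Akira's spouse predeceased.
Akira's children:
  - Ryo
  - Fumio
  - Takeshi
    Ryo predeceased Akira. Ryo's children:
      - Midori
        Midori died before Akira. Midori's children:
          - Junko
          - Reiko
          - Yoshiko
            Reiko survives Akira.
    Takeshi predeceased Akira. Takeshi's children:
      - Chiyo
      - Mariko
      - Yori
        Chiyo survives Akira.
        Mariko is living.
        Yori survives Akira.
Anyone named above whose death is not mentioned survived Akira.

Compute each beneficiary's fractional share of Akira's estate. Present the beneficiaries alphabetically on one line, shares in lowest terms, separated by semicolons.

There is no surviving spouse, so the entire estate passes to Akira's descendants per capita at each generation.
At generation 1 (Ryo, Fumio, Takeshi) there are 3 shares of (1)/3 = 1/3 each.
Living: Fumio — each takes 1/3.
Deceased: Ryo and Takeshi. Their combined 2/3 is pooled and carried to generation 2.
At generation 2 (Midori, Chiyo, Mariko, Yori) there are 4 shares of (2/3)/4 = 1/6 each.
Living: Chiyo, Mariko, and Yori — each takes 1/6.
Deceased: Midori. That 1/6 share is carried to generation 3.
At generation 3 (Junko, Reiko, Yoshiko) there are 3 shares of (1/6)/3 = 1/18 each.
Living: Junko, Reiko, and Yoshiko — each takes 1/18.

Chiyo 1/6; Fumio 1/3; Junko 1/18; Mariko 1/6; Reiko 1/18; Yori 1/6; Yoshiko 1/18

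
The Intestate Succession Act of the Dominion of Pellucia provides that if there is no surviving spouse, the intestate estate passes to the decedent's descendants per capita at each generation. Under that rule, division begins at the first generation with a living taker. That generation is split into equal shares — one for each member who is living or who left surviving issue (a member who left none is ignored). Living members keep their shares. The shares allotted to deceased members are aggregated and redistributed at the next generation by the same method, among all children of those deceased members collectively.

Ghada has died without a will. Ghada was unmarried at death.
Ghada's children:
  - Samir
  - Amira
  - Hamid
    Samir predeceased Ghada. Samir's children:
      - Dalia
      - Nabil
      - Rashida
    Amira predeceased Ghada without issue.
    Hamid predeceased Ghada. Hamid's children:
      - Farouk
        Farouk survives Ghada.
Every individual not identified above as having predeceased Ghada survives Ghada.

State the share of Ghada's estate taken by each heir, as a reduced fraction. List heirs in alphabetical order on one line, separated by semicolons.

There is no surviving spouse, so the entire estate passes to Ghada's descendants per capita at each generation.
No one at generation 1 (Samir, Hamid) is living; moving to the next generation.
At generation 2 (Dalia, Nabil, Rashida, Farouk) there are 4 shares of (1)/4 = 1/4 each.
Living: Dalia, Nabil, Rashida, and Farouk — each takes 1/4.

Dalia 1/4; Farouk 1/4; Nabil 1/4; Rashida 1/4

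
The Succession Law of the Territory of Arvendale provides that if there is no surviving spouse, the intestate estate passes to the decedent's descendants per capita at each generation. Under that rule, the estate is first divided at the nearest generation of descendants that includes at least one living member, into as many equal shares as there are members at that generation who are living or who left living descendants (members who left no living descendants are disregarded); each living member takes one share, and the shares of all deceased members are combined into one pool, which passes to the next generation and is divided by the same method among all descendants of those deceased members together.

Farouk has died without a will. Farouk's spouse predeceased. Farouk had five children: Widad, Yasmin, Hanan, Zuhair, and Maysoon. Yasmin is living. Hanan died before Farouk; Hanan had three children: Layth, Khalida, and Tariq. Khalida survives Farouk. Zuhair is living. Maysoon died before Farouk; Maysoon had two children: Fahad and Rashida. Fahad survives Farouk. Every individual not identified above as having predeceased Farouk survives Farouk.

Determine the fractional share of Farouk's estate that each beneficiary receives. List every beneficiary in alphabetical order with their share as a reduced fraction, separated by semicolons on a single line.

Fahad 2/25; Khalida 2/25; Layth 2/25; Rashida 2/25; Tariq 2/25; Widad 1/5; Yasmin 1/5; Zuhair 1/5

There is no surviving spouse, so the entire estate passes to Farouk's descendants per capita at each generation.
At generation 1 (Widad, Yasmin, Hanan, Zuhair, Maysoon) there are 5 shares of (1)/5 = 1/5 each.
Living: Widad, Yasmin, and Zuhair — each takes 1/5.
Deceased: Hanan and Maysoon. Their combined 2/5 is pooled and carried to generation 2.
At generation 2 (Layth, Khalida, Tariq, Fahad, Rashida) there are 5 shares of (2/5)/5 = 2/25 each.
Living: Layth, Khalida, Tariq, Fahad, and Rashida — each takes 2/25.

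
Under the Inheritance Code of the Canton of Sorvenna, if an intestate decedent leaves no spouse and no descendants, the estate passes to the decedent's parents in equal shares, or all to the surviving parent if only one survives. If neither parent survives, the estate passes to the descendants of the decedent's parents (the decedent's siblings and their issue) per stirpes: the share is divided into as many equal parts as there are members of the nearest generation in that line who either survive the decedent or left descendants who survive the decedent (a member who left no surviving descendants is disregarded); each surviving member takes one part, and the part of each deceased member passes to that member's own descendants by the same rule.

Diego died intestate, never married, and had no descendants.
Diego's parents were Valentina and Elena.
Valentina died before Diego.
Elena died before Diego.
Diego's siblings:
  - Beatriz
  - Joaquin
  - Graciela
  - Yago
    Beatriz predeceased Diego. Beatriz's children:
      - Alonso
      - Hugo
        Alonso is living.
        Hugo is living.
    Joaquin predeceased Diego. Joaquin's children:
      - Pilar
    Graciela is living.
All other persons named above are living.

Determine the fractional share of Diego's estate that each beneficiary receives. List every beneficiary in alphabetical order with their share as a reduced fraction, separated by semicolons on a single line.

Alonso 1/8; Graciela 1/4; Hugo 1/8; Pilar 1/4; Yago 1/4

Neither parent survives and there are no descendants, so the estate passes to Diego's siblings and their issue per stirpes.
The estate is divided into 4 equal shares of 1/4 among Beatriz, Joaquin, Graciela, Yago.
Beatriz predeceased; the 1/4 allotted to Beatriz's branch passes to Beatriz's issue by representation.
The 1/4 is divided into 2 equal shares of 1/8 among Alonso, Hugo.
Alonso is living and takes 1/8.
Hugo is living and takes 1/8.
Joaquin predeceased; the 1/4 allotted to Joaquin's branch passes to Joaquin's issue by representation.
Pilar is the sole taker at this level and receives the full 1/4.
Graciela is living and takes 1/4.
Yago is living and takes 1/4.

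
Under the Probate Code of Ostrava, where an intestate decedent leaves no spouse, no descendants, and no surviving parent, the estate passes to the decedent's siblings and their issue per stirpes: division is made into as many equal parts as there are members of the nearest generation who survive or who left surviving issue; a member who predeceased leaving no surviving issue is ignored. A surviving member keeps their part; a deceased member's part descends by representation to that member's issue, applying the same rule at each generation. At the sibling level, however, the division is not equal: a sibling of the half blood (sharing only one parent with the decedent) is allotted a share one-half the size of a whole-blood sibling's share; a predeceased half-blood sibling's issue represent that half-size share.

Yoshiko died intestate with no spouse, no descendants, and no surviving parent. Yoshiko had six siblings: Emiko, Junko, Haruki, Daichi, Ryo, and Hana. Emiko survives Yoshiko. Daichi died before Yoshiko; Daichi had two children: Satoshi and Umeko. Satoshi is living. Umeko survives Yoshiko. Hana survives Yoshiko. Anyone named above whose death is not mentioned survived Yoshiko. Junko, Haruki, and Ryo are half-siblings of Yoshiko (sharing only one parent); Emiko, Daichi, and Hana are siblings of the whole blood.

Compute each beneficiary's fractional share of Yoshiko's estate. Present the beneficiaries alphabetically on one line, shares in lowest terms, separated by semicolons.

No spouse, descendants, or parent survives, so the estate passes to Yoshiko's siblings per stirpes.
Half-blood siblings count for one-half the weight of whole-blood siblings at the initial division.
Dividing 1 in proportion to weights (total weight 9/2): Emiko (weight 1) → 2/9; Junko (weight 1/2) → 1/9; Haruki (weight 1/2) → 1/9; Daichi (weight 1) → 2/9; Ryo (weight 1/2) → 1/9; Hana (weight 1) → 2/9.
Emiko is living and takes 2/9.
Junko is living and takes 1/9.
Haruki is living and takes 1/9.
Daichi predeceased; the 2/9 allotted to Daichi's branch passes to Daichi's issue by representation.
The 2/9 is divided into 2 equal shares of 1/9 among Satoshi, Umeko.
Satoshi is living and takes 1/9.
Umeko is living and takes 1/9.
Ryo is living and takes 1/9.
Hana is living and takes 2/9.

Emiko 2/9; Hana 2/9; Haruki 1/9; Junko 1/9; Ryo 1/9; Satoshi 1/9; Umeko 1/9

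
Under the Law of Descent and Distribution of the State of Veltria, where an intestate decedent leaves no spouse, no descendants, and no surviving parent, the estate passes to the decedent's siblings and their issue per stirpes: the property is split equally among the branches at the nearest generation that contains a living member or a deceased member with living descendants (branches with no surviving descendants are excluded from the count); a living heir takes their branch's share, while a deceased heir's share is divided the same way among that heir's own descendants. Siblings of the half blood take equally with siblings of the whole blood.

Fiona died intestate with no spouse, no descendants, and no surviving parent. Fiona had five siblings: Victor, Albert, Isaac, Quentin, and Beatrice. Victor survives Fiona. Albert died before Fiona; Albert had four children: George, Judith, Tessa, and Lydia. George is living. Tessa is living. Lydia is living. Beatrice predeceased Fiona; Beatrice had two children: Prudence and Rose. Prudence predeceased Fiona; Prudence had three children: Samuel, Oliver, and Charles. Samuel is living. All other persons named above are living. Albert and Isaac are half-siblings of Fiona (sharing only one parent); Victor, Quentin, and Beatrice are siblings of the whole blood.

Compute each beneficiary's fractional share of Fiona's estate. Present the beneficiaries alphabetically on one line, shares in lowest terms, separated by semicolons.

Charles 1/30; George 1/20; Isaac 1/5; Judith 1/20; Lydia 1/20; Oliver 1/30; Quentin 1/5; Rose 1/10; Samuel 1/30; Tessa 1/20; Victor 1/5

No spouse, descendants, or parent survives, so the estate passes to Fiona's siblings per stirpes.
Half-blood and whole-blood siblings take equally under the stated rule.
The estate is divided into 5 equal shares of 1/5 among Victor, Albert, Isaac, Quentin, Beatrice.
Victor is living and takes 1/5.
Albert predeceased; the 1/5 allotted to Albert's branch passes to Albert's issue by representation.
The 1/5 is divided into 4 equal shares of 1/20 among George, Judith, Tessa, Lydia.
George is living and takes 1/20.
Judith is living and takes 1/20.
Tessa is living and takes 1/20.
Lydia is living and takes 1/20.
Isaac is living and takes 1/5.
Quentin is living and takes 1/5.
Beatrice predeceased; the 1/5 allotted to Beatrice's branch passes to Beatrice's issue by representation.
The 1/5 is divided into 2 equal shares of 1/10 among Prudence, Rose.
Prudence predeceased; the 1/10 allotted to Prudence's branch passes to Prudence's issue by representation.
The 1/10 is divided into 3 equal shares of 1/30 among Samuel, Oliver, Charles.
Samuel is living and takes 1/30.
Oliver is living and takes 1/30.
Charles is living and takes 1/30.
Rose is living and takes 1/10.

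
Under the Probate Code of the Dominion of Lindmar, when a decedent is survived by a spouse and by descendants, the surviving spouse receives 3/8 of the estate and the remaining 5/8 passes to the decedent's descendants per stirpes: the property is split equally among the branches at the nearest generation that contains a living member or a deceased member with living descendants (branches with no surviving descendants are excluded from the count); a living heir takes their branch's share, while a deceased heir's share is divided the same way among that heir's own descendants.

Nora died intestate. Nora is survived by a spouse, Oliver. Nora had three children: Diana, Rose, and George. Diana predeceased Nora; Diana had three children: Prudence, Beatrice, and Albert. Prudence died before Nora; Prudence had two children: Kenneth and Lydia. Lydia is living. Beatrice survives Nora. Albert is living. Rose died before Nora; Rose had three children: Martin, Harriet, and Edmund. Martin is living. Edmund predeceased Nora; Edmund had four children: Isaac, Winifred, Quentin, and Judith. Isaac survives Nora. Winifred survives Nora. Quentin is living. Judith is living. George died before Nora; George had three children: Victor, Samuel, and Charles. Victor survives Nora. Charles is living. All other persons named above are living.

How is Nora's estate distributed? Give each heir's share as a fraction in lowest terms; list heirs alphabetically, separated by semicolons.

Albert 5/72; Beatrice 5/72; Charles 5/72; Harriet 5/72; Isaac 5/288; Judith 5/288; Kenneth 5/144; Lydia 5/144; Martin 5/72; Oliver 3/8; Quentin 5/288; Samuel 5/72; Victor 5/72; Winifred 5/288

Oliver, as surviving spouse, takes 3/8.
The remaining 5/8 passes to Nora's descendants per stirpes.
The 5/8 is divided into 3 equal shares of 5/24 among Diana, Rose, George.
Diana predeceased; the 5/24 allotted to Diana's branch passes to Diana's issue by representation.
The 5/24 is divided into 3 equal shares of 5/72 among Prudence, Beatrice, Albert.
Prudence predeceased; the 5/72 allotted to Prudence's branch passes to Prudence's issue by representation.
The 5/72 is divided into 2 equal shares of 5/144 among Kenneth, Lydia.
Kenneth is living and takes 5/144.
Lydia is living and takes 5/144.
Beatrice is living and takes 5/72.
Albert is living and takes 5/72.
Rose predeceased; the 5/24 allotted to Rose's branch passes to Rose's issue by representation.
The 5/24 is divided into 3 equal shares of 5/72 among Martin, Harriet, Edmund.
Martin is living and takes 5/72.
Harriet is living and takes 5/72.
Edmund predeceased; the 5/72 allotted to Edmund's branch passes to Edmund's issue by representation.
The 5/72 is divided into 4 equal shares of 5/288 among Isaac, Winifred, Quentin, Judith.
Isaac is living and takes 5/288.
Winifred is living and takes 5/288.
Quentin is living and takes 5/288.
Judith is living and takes 5/288.
George predeceased; the 5/24 allotted to George's branch passes to George's issue by representation.
The 5/24 is divided into 3 equal shares of 5/72 among Victor, Samuel, Charles.
Victor is living and takes 5/72.
Samuel is living and takes 5/72.
Charles is living and takes 5/72.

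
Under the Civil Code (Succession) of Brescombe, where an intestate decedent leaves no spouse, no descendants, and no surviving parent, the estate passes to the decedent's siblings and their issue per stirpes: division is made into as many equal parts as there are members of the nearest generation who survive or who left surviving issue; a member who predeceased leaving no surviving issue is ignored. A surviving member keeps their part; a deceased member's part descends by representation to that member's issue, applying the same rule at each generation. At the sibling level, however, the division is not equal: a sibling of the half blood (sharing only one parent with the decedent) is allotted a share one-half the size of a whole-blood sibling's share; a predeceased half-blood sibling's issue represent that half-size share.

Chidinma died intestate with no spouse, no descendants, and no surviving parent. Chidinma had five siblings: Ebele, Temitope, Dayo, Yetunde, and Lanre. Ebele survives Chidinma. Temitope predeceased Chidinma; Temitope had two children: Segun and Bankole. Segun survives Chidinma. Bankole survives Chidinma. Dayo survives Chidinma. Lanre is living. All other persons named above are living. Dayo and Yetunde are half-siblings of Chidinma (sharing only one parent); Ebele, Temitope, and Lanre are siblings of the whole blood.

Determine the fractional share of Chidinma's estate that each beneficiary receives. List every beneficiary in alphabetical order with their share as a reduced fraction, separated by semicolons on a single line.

Bankole 1/8; Dayo 1/8; Ebele 1/4; Lanre 1/4; Segun 1/8; Yetunde 1/8

No spouse, descendants, or parent survives, so the estate passes to Chidinma's siblings per stirpes.
Half-blood siblings count for one-half the weight of whole-blood siblings at the initial division.
Dividing 1 in proportion to weights (total weight 4): Ebele (weight 1) → 1/4; Temitope (weight 1) → 1/4; Dayo (weight 1/2) → 1/8; Yetunde (weight 1/2) → 1/8; Lanre (weight 1) → 1/4.
Ebele is living and takes 1/4.
Temitope predeceased; the 1/4 allotted to Temitope's branch passes to Temitope's issue by representation.
The 1/4 is divided into 2 equal shares of 1/8 among Segun, Bankole.
Segun is living and takes 1/8.
Bankole is living and takes 1/8.
Dayo is living and takes 1/8.
Yetunde is living and takes 1/8.
Lanre is living and takes 1/4.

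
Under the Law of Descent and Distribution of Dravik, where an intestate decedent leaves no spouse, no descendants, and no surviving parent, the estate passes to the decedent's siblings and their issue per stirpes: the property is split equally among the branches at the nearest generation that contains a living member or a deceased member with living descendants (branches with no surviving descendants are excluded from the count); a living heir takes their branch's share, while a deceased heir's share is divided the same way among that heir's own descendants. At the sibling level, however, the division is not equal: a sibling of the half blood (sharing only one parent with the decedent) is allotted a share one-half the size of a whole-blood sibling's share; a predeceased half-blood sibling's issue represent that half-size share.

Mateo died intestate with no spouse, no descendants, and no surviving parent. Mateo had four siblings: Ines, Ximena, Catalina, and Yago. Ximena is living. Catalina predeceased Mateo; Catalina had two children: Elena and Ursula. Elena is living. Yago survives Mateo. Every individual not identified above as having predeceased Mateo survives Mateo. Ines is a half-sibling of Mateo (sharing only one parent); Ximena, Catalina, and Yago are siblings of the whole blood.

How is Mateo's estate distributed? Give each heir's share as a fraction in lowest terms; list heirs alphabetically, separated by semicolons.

Elena 1/7; Ines 1/7; Ursula 1/7; Ximena 2/7; Yago 2/7

No spouse, descendants, or parent survives, so the estate passes to Mateo's siblings per stirpes.
Half-blood siblings count for one-half the weight of whole-blood siblings at the initial division.
Dividing 1 in proportion to weights (total weight 7/2): Ines (weight 1/2) → 1/7; Ximena (weight 1) → 2/7; Catalina (weight 1) → 2/7; Yago (weight 1) → 2/7.
Ines is living and takes 1/7.
Ximena is living and takes 2/7.
Catalina predeceased; the 2/7 allotted to Catalina's branch passes to Catalina's issue by representation.
The 2/7 is divided into 2 equal shares of 1/7 among Elena, Ursula.
Elena is living and takes 1/7.
Ursula is living and takes 1/7.
Yago is living and takes 2/7.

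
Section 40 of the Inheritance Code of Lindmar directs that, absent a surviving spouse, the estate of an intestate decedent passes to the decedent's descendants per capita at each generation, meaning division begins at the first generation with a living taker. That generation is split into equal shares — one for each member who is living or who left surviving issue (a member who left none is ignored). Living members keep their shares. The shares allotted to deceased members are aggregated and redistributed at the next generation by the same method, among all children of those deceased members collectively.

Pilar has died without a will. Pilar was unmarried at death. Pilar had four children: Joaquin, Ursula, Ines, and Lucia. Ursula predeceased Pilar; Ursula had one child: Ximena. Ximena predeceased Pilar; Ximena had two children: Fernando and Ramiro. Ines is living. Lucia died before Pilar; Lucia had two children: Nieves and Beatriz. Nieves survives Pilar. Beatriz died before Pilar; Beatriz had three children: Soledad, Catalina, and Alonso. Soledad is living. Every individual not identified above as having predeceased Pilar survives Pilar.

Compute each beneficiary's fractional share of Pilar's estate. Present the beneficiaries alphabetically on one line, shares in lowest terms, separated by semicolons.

Alonso 1/15; Catalina 1/15; Fernando 1/15; Ines 1/4; Joaquin 1/4; Nieves 1/6; Ramiro 1/15; Soledad 1/15

There is no surviving spouse, so the entire estate passes to Pilar's descendants per capita at each generation.
At generation 1 (Joaquin, Ursula, Ines, Lucia) there are 4 shares of (1)/4 = 1/4 each.
Living: Joaquin and Ines — each takes 1/4.
Deceased: Ursula and Lucia. Their combined 1/2 is pooled and carried to generation 2.
At generation 2 (Ximena, Nieves, Beatriz) there are 3 shares of (1/2)/3 = 1/6 each.
Living: Nieves — each takes 1/6.
Deceased: Ximena and Beatriz. Their combined 1/3 is pooled and carried to generation 3.
At generation 3 (Fernando, Ramiro, Soledad, Catalina, Alonso) there are 5 shares of (1/3)/5 = 1/15 each.
Living: Fernando, Ramiro, Soledad, Catalina, and Alonso — each takes 1/15.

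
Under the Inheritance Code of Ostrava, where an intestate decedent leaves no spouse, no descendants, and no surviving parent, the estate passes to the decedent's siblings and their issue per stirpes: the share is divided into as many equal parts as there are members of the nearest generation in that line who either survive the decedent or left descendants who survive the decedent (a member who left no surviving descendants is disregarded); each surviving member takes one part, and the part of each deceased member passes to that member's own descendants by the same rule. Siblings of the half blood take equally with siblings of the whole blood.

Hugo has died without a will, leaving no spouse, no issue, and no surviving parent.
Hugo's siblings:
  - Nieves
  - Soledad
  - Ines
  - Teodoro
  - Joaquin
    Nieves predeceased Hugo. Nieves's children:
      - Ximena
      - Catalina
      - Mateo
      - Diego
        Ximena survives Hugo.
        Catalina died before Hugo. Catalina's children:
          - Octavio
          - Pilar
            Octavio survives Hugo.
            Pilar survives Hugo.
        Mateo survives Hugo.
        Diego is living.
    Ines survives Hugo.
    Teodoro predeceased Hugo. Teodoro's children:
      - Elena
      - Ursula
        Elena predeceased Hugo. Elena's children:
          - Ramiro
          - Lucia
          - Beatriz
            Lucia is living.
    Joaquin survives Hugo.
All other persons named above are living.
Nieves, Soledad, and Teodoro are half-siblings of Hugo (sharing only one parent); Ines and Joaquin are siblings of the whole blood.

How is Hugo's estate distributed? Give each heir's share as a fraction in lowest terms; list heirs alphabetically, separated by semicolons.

Beatriz 1/30; Diego 1/20; Ines 1/5; Joaquin 1/5; Lucia 1/30; Mateo 1/20; Octavio 1/40; Pilar 1/40; Ramiro 1/30; Soledad 1/5; Ursula 1/10; Ximena 1/20

No spouse, descendants, or parent survives, so the estate passes to Hugo's siblings per stirpes.
Half-blood and whole-blood siblings take equally under the stated rule.
The estate is divided into 5 equal shares of 1/5 among Nieves, Soledad, Ines, Teodoro, Joaquin.
Nieves predeceased; the 1/5 allotted to Nieves's branch passes to Nieves's issue by representation.
The 1/5 is divided into 4 equal shares of 1/20 among Ximena, Catalina, Mateo, Diego.
Ximena is living and takes 1/20.
Catalina predeceased; the 1/20 allotted to Catalina's branch passes to Catalina's issue by representation.
The 1/20 is divided into 2 equal shares of 1/40 among Octavio, Pilar.
Octavio is living and takes 1/40.
Pilar is living and takes 1/40.
Mateo is living and takes 1/20.
Diego is living and takes 1/20.
Soledad is living and takes 1/5.
Ines is living and takes 1/5.
Teodoro predeceased; the 1/5 allotted to Teodoro's branch passes to Teodoro's issue by representation.
The 1/5 is divided into 2 equal shares of 1/10 among Elena, Ursula.
Elena predeceased; the 1/10 allotted to Elena's branch passes to Elena's issue by representation.
The 1/10 is divided into 3 equal shares of 1/30 among Ramiro, Lucia, Beatriz.
Ramiro is living and takes 1/30.
Lucia is living and takes 1/30.
Beatriz is living and takes 1/30.
Ursula is living and takes 1/10.
Joaquin is living and takes 1/5.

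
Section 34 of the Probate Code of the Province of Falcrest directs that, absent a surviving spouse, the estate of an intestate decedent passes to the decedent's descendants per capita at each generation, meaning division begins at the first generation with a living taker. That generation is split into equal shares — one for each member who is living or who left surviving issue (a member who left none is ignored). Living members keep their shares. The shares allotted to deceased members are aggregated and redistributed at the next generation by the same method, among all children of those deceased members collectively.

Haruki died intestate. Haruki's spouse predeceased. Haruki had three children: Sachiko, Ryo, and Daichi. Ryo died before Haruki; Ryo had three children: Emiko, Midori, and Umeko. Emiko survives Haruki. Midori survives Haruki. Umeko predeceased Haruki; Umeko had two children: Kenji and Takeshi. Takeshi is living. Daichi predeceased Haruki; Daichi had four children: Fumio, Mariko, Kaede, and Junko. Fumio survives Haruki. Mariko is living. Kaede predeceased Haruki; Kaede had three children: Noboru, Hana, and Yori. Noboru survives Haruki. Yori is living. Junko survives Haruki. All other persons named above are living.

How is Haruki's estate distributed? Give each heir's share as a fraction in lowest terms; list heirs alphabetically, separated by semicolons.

Emiko 2/21; Fumio 2/21; Hana 4/105; Junko 2/21; Kenji 4/105; Mariko 2/21; Midori 2/21; Noboru 4/105; Sachiko 1/3; Takeshi 4/105; Yori 4/105

There is no surviving spouse, so the entire estate passes to Haruki's descendants per capita at each generation.
At generation 1 (Sachiko, Ryo, Daichi) there are 3 shares of (1)/3 = 1/3 each.
Living: Sachiko — each takes 1/3.
Deceased: Ryo and Daichi. Their combined 2/3 is pooled and carried to generation 2.
At generation 2 (Emiko, Midori, Umeko, Fumio, Mariko, Kaede, Junko) there are 7 shares of (2/3)/7 = 2/21 each.
Living: Emiko, Midori, Fumio, Mariko, and Junko — each takes 2/21.
Deceased: Umeko and Kaede. Their combined 4/21 is pooled and carried to generation 3.
At generation 3 (Kenji, Takeshi, Noboru, Hana, Yori) there are 5 shares of (4/21)/5 = 4/105 each.
Living: Kenji, Takeshi, Noboru, Hana, and Yori — each takes 4/105.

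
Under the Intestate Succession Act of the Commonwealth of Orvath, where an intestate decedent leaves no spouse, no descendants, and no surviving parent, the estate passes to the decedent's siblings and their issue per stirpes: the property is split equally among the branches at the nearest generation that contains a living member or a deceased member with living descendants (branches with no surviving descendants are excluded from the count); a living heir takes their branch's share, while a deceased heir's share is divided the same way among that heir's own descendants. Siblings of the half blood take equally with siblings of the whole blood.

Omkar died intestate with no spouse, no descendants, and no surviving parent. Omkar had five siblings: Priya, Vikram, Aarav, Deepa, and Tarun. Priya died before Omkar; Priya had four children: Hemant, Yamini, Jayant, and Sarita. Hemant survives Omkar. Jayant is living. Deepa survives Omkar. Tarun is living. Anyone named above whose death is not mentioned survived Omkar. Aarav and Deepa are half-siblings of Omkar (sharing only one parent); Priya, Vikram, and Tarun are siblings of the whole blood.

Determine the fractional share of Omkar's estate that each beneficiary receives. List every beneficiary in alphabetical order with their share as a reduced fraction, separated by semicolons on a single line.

No spouse, descendants, or parent survives, so the estate passes to Omkar's siblings per stirpes.
Half-blood and whole-blood siblings take equally under the stated rule.
The estate is divided into 5 equal shares of 1/5 among Priya, Vikram, Aarav, Deepa, Tarun.
Priya predeceased; the 1/5 allotted to Priya's branch passes to Priya's issue by representation.
The 1/5 is divided into 4 equal shares of 1/20 among Hemant, Yamini, Jayant, Sarita.
Hemant is living and takes 1/20.
Yamini is living and takes 1/20.
Jayant is living and takes 1/20.
Sarita is living and takes 1/20.
Vikram is living and takes 1/5.
Aarav is living and takes 1/5.
Deepa is living and takes 1/5.
Tarun is living and takes 1/5.

Aarav 1/5; Deepa 1/5; Hemant 1/20; Jayant 1/20; Sarita 1/20; Tarun 1/5; Vikram 1/5; Yamini 1/20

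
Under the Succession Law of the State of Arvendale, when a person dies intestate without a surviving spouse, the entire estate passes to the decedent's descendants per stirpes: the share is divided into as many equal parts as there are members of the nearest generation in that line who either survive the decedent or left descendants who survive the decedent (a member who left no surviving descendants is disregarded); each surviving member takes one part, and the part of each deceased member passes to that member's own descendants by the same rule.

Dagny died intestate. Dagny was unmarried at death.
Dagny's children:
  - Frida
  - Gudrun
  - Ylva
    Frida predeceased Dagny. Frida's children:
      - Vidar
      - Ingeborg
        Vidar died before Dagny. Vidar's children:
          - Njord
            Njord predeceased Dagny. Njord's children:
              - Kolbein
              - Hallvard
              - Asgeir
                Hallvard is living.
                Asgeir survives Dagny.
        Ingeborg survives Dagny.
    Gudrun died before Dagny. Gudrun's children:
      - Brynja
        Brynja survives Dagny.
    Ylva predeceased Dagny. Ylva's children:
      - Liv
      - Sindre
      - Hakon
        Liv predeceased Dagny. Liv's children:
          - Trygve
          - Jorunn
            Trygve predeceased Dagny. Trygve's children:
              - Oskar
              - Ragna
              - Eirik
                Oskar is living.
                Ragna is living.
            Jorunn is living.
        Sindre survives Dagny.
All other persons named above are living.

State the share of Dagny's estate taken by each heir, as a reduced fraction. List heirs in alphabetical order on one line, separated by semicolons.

There is no surviving spouse, so the entire estate passes to Dagny's descendants per stirpes.
The estate is divided into 3 equal shares of 1/3 among Frida, Gudrun, Ylva.
Frida predeceased; the 1/3 allotted to Frida's branch passes to Frida's issue by representation.
The 1/3 is divided into 2 equal shares of 1/6 among Vidar, Ingeborg.
Vidar predeceased; the 1/6 allotted to Vidar's branch passes to Vidar's issue by representation.
Njord's line is the sole branch at this level, so the full 1/6 passes to Njord's issue by representation.
The 1/6 is divided into 3 equal shares of 1/18 among Kolbein, Hallvard, Asgeir.
Kolbein is living and takes 1/18.
Hallvard is living and takes 1/18.
Asgeir is living and takes 1/18.
Ingeborg is living and takes 1/6.
Gudrun predeceased; the 1/3 allotted to Gudrun's branch passes to Gudrun's issue by representation.
Brynja is the sole taker at this level and receives the full 1/3.
Ylva predeceased; the 1/3 allotted to Ylva's branch passes to Ylva's issue by representation.
The 1/3 is divided into 3 equal shares of 1/9 among Liv, Sindre, Hakon.
Liv predeceased; the 1/9 allotted to Liv's branch passes to Liv's issue by representation.
The 1/9 is divided into 2 equal shares of 1/18 among Trygve, Jorunn.
Trygve predeceased; the 1/18 allotted to Trygve's branch passes to Trygve's issue by representation.
The 1/18 is divided into 3 equal shares of 1/54 among Oskar, Ragna, Eirik.
Oskar is living and takes 1/54.
Ragna is living and takes 1/54.
Eirik is living and takes 1/54.
Jorunn is living and takes 1/18.
Sindre is living and takes 1/9.
Hakon is living and takes 1/9.

Asgeir 1/18; Brynja 1/3; Eirik 1/54; Hakon 1/9; Hallvard 1/18; Ingeborg 1/6; Jorunn 1/18; Kolbein 1/18; Oskar 1/54; Ragna 1/54; Sindre 1/9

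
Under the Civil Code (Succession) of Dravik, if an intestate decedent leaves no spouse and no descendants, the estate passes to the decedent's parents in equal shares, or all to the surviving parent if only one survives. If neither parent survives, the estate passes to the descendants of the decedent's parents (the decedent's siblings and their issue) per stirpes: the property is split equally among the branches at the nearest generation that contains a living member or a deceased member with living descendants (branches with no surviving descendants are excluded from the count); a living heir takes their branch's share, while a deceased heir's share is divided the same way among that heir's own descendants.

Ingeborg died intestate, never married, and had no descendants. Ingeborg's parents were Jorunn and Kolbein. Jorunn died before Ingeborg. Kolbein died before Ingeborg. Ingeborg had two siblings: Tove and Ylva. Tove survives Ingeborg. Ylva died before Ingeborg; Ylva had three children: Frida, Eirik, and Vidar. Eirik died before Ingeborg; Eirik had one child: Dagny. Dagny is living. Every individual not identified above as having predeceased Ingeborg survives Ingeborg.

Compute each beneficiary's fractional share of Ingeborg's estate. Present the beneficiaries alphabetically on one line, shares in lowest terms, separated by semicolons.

Neither parent survives and there are no descendants, so the estate passes to Ingeborg's siblings and their issue per stirpes.
The estate is divided into 2 equal shares of 1/2 among Tove, Ylva.
Tove is living and takes 1/2.
Ylva predeceased; the 1/2 allotted to Ylva's branch passes to Ylva's issue by representation.
The 1/2 is divided into 3 equal shares of 1/6 among Frida, Eirik, Vidar.
Frida is living and takes 1/6.
Eirik predeceased; the 1/6 allotted to Eirik's branch passes to Eirik's issue by representation.
Dagny is the sole taker at this level and receives the full 1/6.
Vidar is living and takes 1/6.

Dagny 1/6; Frida 1/6; Tove 1/2; Vidar 1/6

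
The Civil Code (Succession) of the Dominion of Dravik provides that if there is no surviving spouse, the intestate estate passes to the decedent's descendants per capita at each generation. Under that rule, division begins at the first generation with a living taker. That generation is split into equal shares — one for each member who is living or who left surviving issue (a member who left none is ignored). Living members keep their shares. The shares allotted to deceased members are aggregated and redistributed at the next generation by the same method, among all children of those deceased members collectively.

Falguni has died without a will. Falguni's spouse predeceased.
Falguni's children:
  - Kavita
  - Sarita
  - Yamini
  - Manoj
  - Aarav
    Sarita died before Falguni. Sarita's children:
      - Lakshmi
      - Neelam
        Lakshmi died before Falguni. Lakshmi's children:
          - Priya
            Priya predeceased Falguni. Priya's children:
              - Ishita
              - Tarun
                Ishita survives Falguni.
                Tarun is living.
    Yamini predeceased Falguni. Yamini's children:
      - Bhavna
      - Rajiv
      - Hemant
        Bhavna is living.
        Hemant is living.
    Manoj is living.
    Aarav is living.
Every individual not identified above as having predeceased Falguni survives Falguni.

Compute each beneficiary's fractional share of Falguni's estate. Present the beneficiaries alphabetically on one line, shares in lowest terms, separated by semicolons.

Aarav 1/5; Bhavna 2/25; Hemant 2/25; Ishita 1/25; Kavita 1/5; Manoj 1/5; Neelam 2/25; Rajiv 2/25; Tarun 1/25

There is no surviving spouse, so the entire estate passes to Falguni's descendants per capita at each generation.
At generation 1 (Kavita, Sarita, Yamini, Manoj, Aarav) there are 5 shares of (1)/5 = 1/5 each.
Living: Kavita, Manoj, and Aarav — each takes 1/5.
Deceased: Sarita and Yamini. Their combined 2/5 is pooled and carried to generation 2.
At generation 2 (Lakshmi, Neelam, Bhavna, Rajiv, Hemant) there are 5 shares of (2/5)/5 = 2/25 each.
Living: Neelam, Bhavna, Rajiv, and Hemant — each takes 2/25.
Deceased: Lakshmi. That 2/25 share is carried to generation 3.
At generation 3 (Priya) there are 1 shares of (2/25)/1 = 2/25 each.
Deceased: Priya. That 2/25 share is carried to generation 4.
At generation 4 (Ishita, Tarun) there are 2 shares of (2/25)/2 = 1/25 each.
Living: Ishita and Tarun — each takes 1/25.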